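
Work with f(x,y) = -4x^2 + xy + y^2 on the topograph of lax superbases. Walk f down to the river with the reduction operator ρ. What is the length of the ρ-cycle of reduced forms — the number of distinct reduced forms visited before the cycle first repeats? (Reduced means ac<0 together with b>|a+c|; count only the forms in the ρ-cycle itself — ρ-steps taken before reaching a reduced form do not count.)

D = 17, ⌊√D⌋ = 4
descent: ρ → (1,3,-2)  [lands on river]
river: ρ → (-2,1,2)
river: ρ → (2,3,-1)
river: ρ → (-1,3,2)
river: ρ → (2,1,-2)
river: ρ → (-2,3,1)
ρ-cycle length = 6 (tail of 1 descent step not counted)

6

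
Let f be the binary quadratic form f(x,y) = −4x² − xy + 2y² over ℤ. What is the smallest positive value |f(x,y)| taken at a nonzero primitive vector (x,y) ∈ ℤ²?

descent: ρ → (2,5,-1)  [lands on river]
river: ρ → (-1,5,2)
river: ρ → (2,3,-3)
river: ρ → (-3,3,2)
closes: descent 1, river 4
min |a| on river = 1

1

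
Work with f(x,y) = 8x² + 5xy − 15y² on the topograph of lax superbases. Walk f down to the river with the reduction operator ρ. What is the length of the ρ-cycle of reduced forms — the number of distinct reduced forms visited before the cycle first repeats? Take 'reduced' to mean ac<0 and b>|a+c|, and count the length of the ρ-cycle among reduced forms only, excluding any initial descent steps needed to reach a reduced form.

D = 505, ⌊√D⌋ = 22
descent: ρ → (-15,-5,8)
descent: ρ → (8,21,-2)  [lands on river]
river: ρ → (-2,19,18)
river: ρ → (18,17,-3)
river: ρ → (-3,19,12)
river: ρ → (12,5,-10)
river: ρ → (-10,15,7)
river: ρ → (7,13,-12)
river: ρ → (-12,11,8)
ρ-cycle length = 8 (tail of 2 descent steps not counted)

8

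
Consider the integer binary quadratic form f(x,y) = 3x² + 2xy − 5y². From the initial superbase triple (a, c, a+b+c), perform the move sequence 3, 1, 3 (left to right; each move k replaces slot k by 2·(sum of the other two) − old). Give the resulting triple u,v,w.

start (3,-5,0) = (f(1,0),f(0,1),f(1,1))
replace slot 3: 2·(3+(-5)) − 0 = -4 → (3,-5,-4)
replace slot 1: 2·((-5)+(-4)) − 3 = -21 → (-21,-5,-4)
replace slot 3: 2·((-21)+(-5)) − (-4) = -48 → (-21,-5,-48)

-21,-5,-48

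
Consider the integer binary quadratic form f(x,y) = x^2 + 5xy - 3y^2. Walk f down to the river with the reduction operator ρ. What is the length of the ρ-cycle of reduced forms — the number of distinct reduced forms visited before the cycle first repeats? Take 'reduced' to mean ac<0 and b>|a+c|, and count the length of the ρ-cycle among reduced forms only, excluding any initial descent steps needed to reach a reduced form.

D = 37, ⌊√D⌋ = 6
river: ρ → (-3,1,3)
river: ρ → (3,5,-1)
river: ρ → (-1,5,3)
river: ρ → (3,1,-3)
river: ρ → (-3,5,1)
river: ρ → (1,5,-3)
ρ-cycle length = 6 (tail of 0 descent steps not counted)

6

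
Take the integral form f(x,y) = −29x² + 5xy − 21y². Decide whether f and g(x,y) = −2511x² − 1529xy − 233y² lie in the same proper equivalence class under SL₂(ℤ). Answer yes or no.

D₁ = -2411, D₂ = -2411
f is negative-definite; reduce −f:
−f: flip: (29,-5,21)→(21,5,29)
−f: reduced (well bottom): (21,5,29) with a≤c, −a<b≤a
flip sign back: reduced form of f is (-21,-5,-29)
g is negative-definite; reduce −g:
−g: flip: (2511,1529,233)→(233,-1529,2511)
−g: translate: b→-131 (≡-1529 mod 466), so (233,-1529,2511)→(233,-131,21)
−g: flip: (233,-131,21)→(21,131,233)
−g: translate: b→5 (≡131 mod 42), so (21,131,233)→(21,5,29)
−g: reduced (well bottom): (21,5,29) with a≤c, −a<b≤a
flip sign back: reduced form of g is (-21,-5,-29)
reduced forms (-21, -5, -29) vs (-21, -5, -29) ⇒ equivalent

yes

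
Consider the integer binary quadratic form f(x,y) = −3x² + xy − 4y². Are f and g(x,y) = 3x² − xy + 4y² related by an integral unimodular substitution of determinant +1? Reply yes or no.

D₁ = -47, D₂ = -47
f is negative-definite; reduce −f:
−f: reduced (well bottom): (3,-1,4) with a≤c, −a<b≤a
flip sign back: reduced form of f is (-3,1,-4)
g: reduced (well bottom): (3,-1,4) with a≤c, −a<b≤a
reduced forms (-3, 1, -4) vs (3, -1, 4) ⇒ inequivalent

no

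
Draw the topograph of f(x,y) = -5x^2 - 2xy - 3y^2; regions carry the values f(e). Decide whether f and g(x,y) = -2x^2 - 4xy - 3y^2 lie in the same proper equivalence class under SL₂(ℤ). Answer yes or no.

D₁ = -56, D₂ = -8
discriminants differ ⇒ not SL₂(ℤ)-equivalent

no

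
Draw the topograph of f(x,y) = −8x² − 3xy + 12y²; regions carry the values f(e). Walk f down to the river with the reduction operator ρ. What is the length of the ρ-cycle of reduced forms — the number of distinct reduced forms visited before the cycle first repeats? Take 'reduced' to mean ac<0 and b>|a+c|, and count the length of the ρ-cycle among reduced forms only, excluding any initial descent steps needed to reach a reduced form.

D = 393, ⌊√D⌋ = 19
descent: ρ → (12,3,-8)
descent: ρ → (-8,13,7)  [lands on river]
river: ρ → (7,15,-6)
river: ρ → (-6,9,13)
river: ρ → (13,17,-2)
river: ρ → (-2,19,4)
river: ρ → (4,13,-14)
river: ρ → (-14,15,3)
river: ρ → (3,15,-14)
river: ρ → (-14,13,4)
river: ρ → (4,19,-2)
river: ρ → (-2,17,13)
river: ρ → (13,9,-6)
river: ρ → (-6,15,7)
river: ρ → (7,13,-8)
river: ρ → (-8,19,1)
river: ρ → (1,19,-8)
ρ-cycle length = 16 (tail of 2 descent steps not counted)

16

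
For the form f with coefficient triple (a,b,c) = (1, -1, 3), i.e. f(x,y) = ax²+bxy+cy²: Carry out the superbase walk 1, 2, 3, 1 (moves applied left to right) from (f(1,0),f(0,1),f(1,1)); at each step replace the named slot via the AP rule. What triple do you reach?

start (1,3,3) = (f(1,0),f(0,1),f(1,1))
replace slot 1: 2·(3+3) − 1 = 11 → (11,3,3)
replace slot 2: 2·(11+3) − 3 = 25 → (11,25,3)
replace slot 3: 2·(11+25) − 3 = 69 → (11,25,69)
replace slot 1: 2·(25+69) − 11 = 177 → (177,25,69)

177,25,69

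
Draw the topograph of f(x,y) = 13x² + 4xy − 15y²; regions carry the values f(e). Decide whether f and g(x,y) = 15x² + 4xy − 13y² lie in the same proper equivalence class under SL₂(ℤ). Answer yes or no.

D₁ = 796, D₂ = 796
river cycle of f (length 20): (-15, 26, 2), (2, 26, -15), (-15, 4, 13), (13, 22, -6), (-6, 26, 5), (5, 24, -11), (-11, 20, 9), (9, 16, -15), (-15, 14, 10), (10, 26, -3), … (10 more)
river cycle of g (length 20): (-13, 22, 6), (6, 26, -5), (-5, 24, 11), (11, 20, -9), (-9, 16, 15), (15, 14, -10), (-10, 26, 3), (3, 28, -1), (-1, 28, 3), (3, 26, -10), … (10 more)
cycles differ ⇒ inequivalent

no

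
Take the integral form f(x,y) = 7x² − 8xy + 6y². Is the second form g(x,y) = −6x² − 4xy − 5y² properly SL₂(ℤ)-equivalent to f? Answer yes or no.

D₁ = -104, D₂ = -104
f: translate: b→6 (≡-8 mod 14), so (7,-8,6)→(7,6,5)
f: flip: (7,6,5)→(5,-6,7)
f: translate: b→4 (≡-6 mod 10), so (5,-6,7)→(5,4,6)
f: reduced (well bottom): (5,4,6) with a≤c, −a<b≤a
g is negative-definite; reduce −g:
−g: flip: (6,4,5)→(5,-4,6)
−g: reduced (well bottom): (5,-4,6) with a≤c, −a<b≤a
flip sign back: reduced form of g is (-5,4,-6)
reduced forms (5, 4, 6) vs (-5, 4, -6) ⇒ inequivalent

no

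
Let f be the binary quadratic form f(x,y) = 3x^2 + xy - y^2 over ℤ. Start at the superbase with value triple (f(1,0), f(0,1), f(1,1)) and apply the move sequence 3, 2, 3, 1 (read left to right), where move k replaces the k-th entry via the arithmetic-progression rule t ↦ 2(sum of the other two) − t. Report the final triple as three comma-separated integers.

start (3,-1,3) = (f(1,0),f(0,1),f(1,1))
replace slot 3: 2·(3+(-1)) − 3 = 1 → (3,-1,1)
replace slot 2: 2·(3+1) − (-1) = 9 → (3,9,1)
replace slot 3: 2·(3+9) − 1 = 23 → (3,9,23)
replace slot 1: 2·(9+23) − 3 = 61 → (61,9,23)

61,9,23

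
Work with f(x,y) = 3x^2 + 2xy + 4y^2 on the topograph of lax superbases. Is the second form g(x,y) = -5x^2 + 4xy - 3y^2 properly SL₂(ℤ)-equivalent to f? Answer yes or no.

D₁ = -44, D₂ = -44
f: reduced (well bottom): (3,2,4) with a≤c, −a<b≤a
g is negative-definite; reduce −g:
−g: flip: (5,-4,3)→(3,4,5)
−g: translate: b→-2 (≡4 mod 6), so (3,4,5)→(3,-2,4)
−g: reduced (well bottom): (3,-2,4) with a≤c, −a<b≤a
flip sign back: reduced form of g is (-3,2,-4)
reduced forms (3, 2, 4) vs (-3, 2, -4) ⇒ inequivalent

no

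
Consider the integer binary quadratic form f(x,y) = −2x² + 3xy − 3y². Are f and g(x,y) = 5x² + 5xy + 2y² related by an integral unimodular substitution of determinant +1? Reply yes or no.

D₁ = -15, D₂ = -15
f is negative-definite; reduce −f:
−f: translate: b→1 (≡-3 mod 4), so (2,-3,3)→(2,1,2)
−f: reduced (well bottom): (2,1,2) with a≤c, −a<b≤a
flip sign back: reduced form of f is (-2,-1,-2)
g: flip: (5,5,2)→(2,-5,5)
g: translate: b→-1 (≡-5 mod 4), so (2,-5,5)→(2,-1,2)
g: flip: (2,-1,2)→(2,1,2)
g: reduced (well bottom): (2,1,2) with a≤c, −a<b≤a
reduced forms (-2, -1, -2) vs (2, 1, 2) ⇒ inequivalent

no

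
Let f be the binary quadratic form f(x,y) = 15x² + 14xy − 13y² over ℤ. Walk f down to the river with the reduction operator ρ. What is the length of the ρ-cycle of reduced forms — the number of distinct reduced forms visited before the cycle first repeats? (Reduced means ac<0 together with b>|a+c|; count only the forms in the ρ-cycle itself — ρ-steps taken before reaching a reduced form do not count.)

D = 976, ⌊√D⌋ = 31
river: ρ → (-13,12,16)
river: ρ → (16,20,-9)
river: ρ → (-9,16,20)
river: ρ → (20,24,-5)
river: ρ → (-5,26,15)
river: ρ → (15,4,-16)
river: ρ → (-16,28,3)
river: ρ → (3,26,-25)
river: ρ → (-25,24,4)
river: ρ → (4,24,-25)
river: ρ → (-25,26,3)
river: ρ → (3,28,-16)
river: ρ → (-16,4,15)
river: ρ → (15,26,-5)
river: ρ → (-5,24,20)
river: ρ → (20,16,-9)
river: ρ → (-9,20,16)
river: ρ → (16,12,-13)
river: ρ → (-13,14,15)
river: ρ → (15,16,-12)
river: ρ → (-12,8,19)
river: ρ → (19,30,-1)
river: ρ → (-1,30,19)
river: ρ → (19,8,-12)
river: ρ → (-12,16,15)
river: ρ → (15,14,-13)
ρ-cycle length = 26 (tail of 0 descent steps not counted)

26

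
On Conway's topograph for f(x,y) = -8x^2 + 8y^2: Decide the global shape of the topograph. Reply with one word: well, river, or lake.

D = b²−4ac = 0² − 4·(-8)·8 = 256
D = 16² is a perfect square ⇒ form factors over ℤ ⇒ lakes

lake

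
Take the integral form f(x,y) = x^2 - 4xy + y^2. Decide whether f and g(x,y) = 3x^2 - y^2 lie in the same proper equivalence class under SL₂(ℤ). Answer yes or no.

D₁ = 12, D₂ = 12
river cycle of f (length 2): (1, 2, -2), (-2, 2, 1)
river cycle of g (length 2): (-1, 2, 2), (2, 2, -1)
cycles differ ⇒ inequivalent

no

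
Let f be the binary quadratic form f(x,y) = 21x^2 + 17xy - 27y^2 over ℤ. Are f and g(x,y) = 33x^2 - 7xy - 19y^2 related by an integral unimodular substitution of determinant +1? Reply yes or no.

D₁ = 2557, D₂ = 2557
river cycle of f (length 22): (-27, 37, 11), (11, 29, -39), (-39, 49, 1), (1, 49, -39), (-39, 29, 11), (11, 37, -27), (-27, 17, 21), (21, 25, -23), (-23, 21, 23), (23, 25, -21), … (12 more)
river cycle of g (length 18): (-19, 45, 7), (7, 39, -37), (-37, 35, 9), (9, 37, -33), (-33, 29, 13), (13, 49, -3), (-3, 47, 29), (29, 11, -21), (-21, 31, 19), (19, 45, -7), … (8 more)
cycles differ ⇒ inequivalent

no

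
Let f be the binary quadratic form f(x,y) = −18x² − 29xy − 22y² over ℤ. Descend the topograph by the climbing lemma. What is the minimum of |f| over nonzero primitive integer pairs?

translate: b→-7 (≡29 mod 36), so (18,29,22)→(18,-7,11)
flip: (18,-7,11)→(11,7,18)
reduced (well bottom): (11,7,18) with a≤c, −a<b≤a
well minimum |f| = |-11| = 11 (negative-definite)

11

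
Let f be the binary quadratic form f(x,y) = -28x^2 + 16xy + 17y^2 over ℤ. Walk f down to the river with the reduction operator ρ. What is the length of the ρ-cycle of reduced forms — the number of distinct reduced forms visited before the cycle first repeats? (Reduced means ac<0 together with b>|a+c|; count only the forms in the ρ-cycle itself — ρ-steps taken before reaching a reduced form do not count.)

D = 2160, ⌊√D⌋ = 46
river: ρ → (17,18,-27)
river: ρ → (-27,36,8)
river: ρ → (8,44,-7)
river: ρ → (-7,40,20)
river: ρ → (20,40,-7)
river: ρ → (-7,44,8)
river: ρ → (8,36,-27)
river: ρ → (-27,18,17)
river: ρ → (17,16,-28)
river: ρ → (-28,40,5)
river: ρ → (5,40,-28)
river: ρ → (-28,16,17)
ρ-cycle length = 12 (tail of 0 descent steps not counted)

12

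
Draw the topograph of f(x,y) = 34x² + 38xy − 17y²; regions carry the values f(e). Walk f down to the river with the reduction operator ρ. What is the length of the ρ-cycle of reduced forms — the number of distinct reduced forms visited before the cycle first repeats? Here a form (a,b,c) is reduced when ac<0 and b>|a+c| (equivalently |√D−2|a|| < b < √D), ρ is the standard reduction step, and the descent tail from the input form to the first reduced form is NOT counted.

D = 3756, ⌊√D⌋ = 61
river: ρ → (-17,30,42)
river: ρ → (42,54,-5)
river: ρ → (-5,56,31)
river: ρ → (31,6,-30)
river: ρ → (-30,54,7)
river: ρ → (7,58,-14)
river: ρ → (-14,54,15)
river: ρ → (15,36,-41)
river: ρ → (-41,46,10)
river: ρ → (10,54,-21)
river: ρ → (-21,30,34)
river: ρ → (34,38,-17)
ρ-cycle length = 12 (tail of 0 descent steps not counted)

12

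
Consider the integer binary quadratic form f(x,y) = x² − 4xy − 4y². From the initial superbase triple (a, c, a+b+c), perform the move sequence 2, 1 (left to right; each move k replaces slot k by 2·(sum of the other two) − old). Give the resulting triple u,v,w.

start (1,-4,-7) = (f(1,0),f(0,1),f(1,1))
replace slot 2: 2·(1+(-7)) − (-4) = -8 → (1,-8,-7)
replace slot 1: 2·((-8)+(-7)) − 1 = -31 → (-31,-8,-7)

-31,-8,-7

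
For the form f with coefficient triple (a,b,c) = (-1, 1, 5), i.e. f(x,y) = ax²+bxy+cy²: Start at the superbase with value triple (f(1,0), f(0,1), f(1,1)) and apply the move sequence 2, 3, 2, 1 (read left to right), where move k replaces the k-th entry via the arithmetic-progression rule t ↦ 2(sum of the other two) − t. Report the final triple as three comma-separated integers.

start (-1,5,5) = (f(1,0),f(0,1),f(1,1))
replace slot 2: 2·((-1)+5) − 5 = 3 → (-1,3,5)
replace slot 3: 2·((-1)+3) − 5 = -1 → (-1,3,-1)
replace slot 2: 2·((-1)+(-1)) − 3 = -7 → (-1,-7,-1)
replace slot 1: 2·((-7)+(-1)) − (-1) = -15 → (-15,-7,-1)

-15,-7,-1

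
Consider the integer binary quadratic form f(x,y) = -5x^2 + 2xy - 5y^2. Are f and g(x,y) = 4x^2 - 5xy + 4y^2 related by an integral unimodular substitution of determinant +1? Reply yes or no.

D₁ = -96, D₂ = -39
discriminants differ ⇒ not SL₂(ℤ)-equivalent

no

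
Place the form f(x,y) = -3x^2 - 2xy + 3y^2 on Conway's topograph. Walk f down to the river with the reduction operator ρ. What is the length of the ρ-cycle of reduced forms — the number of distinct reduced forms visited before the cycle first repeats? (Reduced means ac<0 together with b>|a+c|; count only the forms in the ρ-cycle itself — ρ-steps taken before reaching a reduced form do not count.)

D = 40, ⌊√D⌋ = 6
descent: ρ → (3,2,-3)  [lands on river]
river: ρ → (-3,4,2)
river: ρ → (2,4,-3)
river: ρ → (-3,2,3)
river: ρ → (3,4,-2)
river: ρ → (-2,4,3)
ρ-cycle length = 6 (tail of 1 descent step not counted)

6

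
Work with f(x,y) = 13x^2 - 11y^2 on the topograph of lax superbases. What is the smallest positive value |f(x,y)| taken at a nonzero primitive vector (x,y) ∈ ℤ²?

descent: ρ → (-11,22,2)  [lands on river]
river: ρ → (2,22,-11)
closes: descent 1, river 2
min |a| on river = 2

2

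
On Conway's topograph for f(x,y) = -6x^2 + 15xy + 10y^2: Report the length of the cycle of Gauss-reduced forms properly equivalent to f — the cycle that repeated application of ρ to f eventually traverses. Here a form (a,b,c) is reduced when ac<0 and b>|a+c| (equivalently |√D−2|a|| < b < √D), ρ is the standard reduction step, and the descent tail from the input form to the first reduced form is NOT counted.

D = 465, ⌊√D⌋ = 21
river: ρ → (10,5,-11)
river: ρ → (-11,17,4)
river: ρ → (4,15,-15)
river: ρ → (-15,15,4)
river: ρ → (4,17,-11)
river: ρ → (-11,5,10)
river: ρ → (10,15,-6)
river: ρ → (-6,21,1)
river: ρ → (1,21,-6)
river: ρ → (-6,15,10)
ρ-cycle length = 10 (tail of 0 descent steps not counted)

10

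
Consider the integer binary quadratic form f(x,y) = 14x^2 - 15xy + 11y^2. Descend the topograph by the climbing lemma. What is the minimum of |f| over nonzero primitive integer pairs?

translate: b→13 (≡-15 mod 28), so (14,-15,11)→(14,13,10)
flip: (14,13,10)→(10,-13,14)
translate: b→7 (≡-13 mod 20), so (10,-13,14)→(10,7,11)
reduced (well bottom): (10,7,11) with a≤c, −a<b≤a
well minimum = a = 10

10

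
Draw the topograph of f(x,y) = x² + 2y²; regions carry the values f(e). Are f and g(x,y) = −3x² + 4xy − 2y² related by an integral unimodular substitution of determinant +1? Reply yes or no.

D₁ = -8, D₂ = -8
f: reduced (well bottom): (1,0,2) with a≤c, −a<b≤a
g is negative-definite; reduce −g:
−g: translate: b→2 (≡-4 mod 6), so (3,-4,2)→(3,2,1)
−g: flip: (3,2,1)→(1,-2,3)
−g: translate: b→0 (≡-2 mod 2), so (1,-2,3)→(1,0,2)
−g: reduced (well bottom): (1,0,2) with a≤c, −a<b≤a
flip sign back: reduced form of g is (-1,0,-2)
reduced forms (1, 0, 2) vs (-1, 0, -2) ⇒ inequivalent

no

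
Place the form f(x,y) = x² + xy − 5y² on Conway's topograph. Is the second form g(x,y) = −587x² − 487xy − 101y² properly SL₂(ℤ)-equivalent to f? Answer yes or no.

D₁ = 21, D₂ = 21
river cycle of f (length 2): (1, 3, -3), (-3, 3, 1)
river cycle of g (length 2): (-3, 3, 1), (1, 3, -3)
cycles coincide ⇒ equivalent

yes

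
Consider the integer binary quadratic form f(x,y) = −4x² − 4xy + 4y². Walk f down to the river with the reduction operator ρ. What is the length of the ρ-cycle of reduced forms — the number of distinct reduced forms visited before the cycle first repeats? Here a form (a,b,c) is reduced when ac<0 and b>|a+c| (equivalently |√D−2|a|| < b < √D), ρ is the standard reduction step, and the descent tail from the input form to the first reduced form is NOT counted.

D = 80, ⌊√D⌋ = 8
descent: ρ → (4,4,-4)  [lands on river]
river: ρ → (-4,4,4)
ρ-cycle length = 2 (tail of 1 descent step not counted)

2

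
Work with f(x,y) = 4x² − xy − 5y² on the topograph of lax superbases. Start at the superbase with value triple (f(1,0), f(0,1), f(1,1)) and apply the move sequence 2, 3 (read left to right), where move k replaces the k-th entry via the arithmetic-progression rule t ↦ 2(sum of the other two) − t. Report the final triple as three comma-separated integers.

start (4,-5,-2) = (f(1,0),f(0,1),f(1,1))
replace slot 2: 2·(4+(-2)) − (-5) = 9 → (4,9,-2)
replace slot 3: 2·(4+9) − (-2) = 28 → (4,9,28)

4,9,28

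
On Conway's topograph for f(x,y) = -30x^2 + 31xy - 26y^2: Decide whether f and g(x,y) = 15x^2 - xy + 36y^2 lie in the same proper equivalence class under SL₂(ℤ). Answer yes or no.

D₁ = -2159, D₂ = -2159
f is negative-definite; reduce −f:
−f: translate: b→29 (≡-31 mod 60), so (30,-31,26)→(30,29,25)
−f: flip: (30,29,25)→(25,-29,30)
−f: translate: b→21 (≡-29 mod 50), so (25,-29,30)→(25,21,26)
−f: reduced (well bottom): (25,21,26) with a≤c, −a<b≤a
flip sign back: reduced form of f is (-25,-21,-26)
g: reduced (well bottom): (15,-1,36) with a≤c, −a<b≤a
reduced forms (-25, -21, -26) vs (15, -1, 36) ⇒ inequivalent

no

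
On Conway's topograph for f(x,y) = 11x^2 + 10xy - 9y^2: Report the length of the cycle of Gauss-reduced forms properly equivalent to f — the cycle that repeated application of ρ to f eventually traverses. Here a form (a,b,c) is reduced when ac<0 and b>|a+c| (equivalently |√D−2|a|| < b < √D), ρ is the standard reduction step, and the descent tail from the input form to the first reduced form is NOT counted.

D = 496, ⌊√D⌋ = 22
river: ρ → (-9,8,12)
river: ρ → (12,16,-5)
river: ρ → (-5,14,15)
river: ρ → (15,16,-4)
river: ρ → (-4,16,15)
river: ρ → (15,14,-5)
river: ρ → (-5,16,12)
river: ρ → (12,8,-9)
river: ρ → (-9,10,11)
river: ρ → (11,12,-8)
river: ρ → (-8,20,3)
river: ρ → (3,22,-1)
river: ρ → (-1,22,3)
river: ρ → (3,20,-8)
river: ρ → (-8,12,11)
river: ρ → (11,10,-9)
ρ-cycle length = 16 (tail of 0 descent steps not counted)

16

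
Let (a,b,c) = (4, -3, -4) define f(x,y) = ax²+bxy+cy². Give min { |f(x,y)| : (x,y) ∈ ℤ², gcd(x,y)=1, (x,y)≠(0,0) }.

descent: ρ → (-4,3,4)  [lands on river]
river: ρ → (4,5,-3)
river: ρ → (-3,7,2)
river: ρ → (2,5,-6)
river: ρ → (-6,7,1)
river: ρ → (1,7,-6)
river: ρ → (-6,5,2)
river: ρ → (2,7,-3)
river: ρ → (-3,5,4)
river: ρ → (4,3,-4)
river: ρ → (-4,5,3)
river: ρ → (3,7,-2)
river: ρ → (-2,5,6)
river: ρ → (6,7,-1)
river: ρ → (-1,7,6)
river: ρ → (6,5,-2)
river: ρ → (-2,7,3)
river: ρ → (3,5,-4)
closes: descent 1, river 18
min |a| on river = 1

1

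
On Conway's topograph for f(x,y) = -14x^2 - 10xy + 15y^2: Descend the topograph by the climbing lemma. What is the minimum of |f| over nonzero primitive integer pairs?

descent: ρ → (15,10,-14)  [lands on river]
river: ρ → (-14,18,11)
river: ρ → (11,26,-6)
river: ρ → (-6,22,19)
river: ρ → (19,16,-9)
river: ρ → (-9,20,15)
closes: descent 1, river 6
min |a| on river = 6

6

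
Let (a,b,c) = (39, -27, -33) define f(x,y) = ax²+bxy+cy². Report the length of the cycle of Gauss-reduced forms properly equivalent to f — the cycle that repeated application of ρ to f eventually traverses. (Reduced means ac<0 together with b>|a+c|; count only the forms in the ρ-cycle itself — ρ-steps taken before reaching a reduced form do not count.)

D = 5877, ⌊√D⌋ = 76
descent: ρ → (-33,27,39)  [lands on river]
river: ρ → (39,51,-21)
river: ρ → (-21,75,3)
river: ρ → (3,75,-21)
river: ρ → (-21,51,39)
river: ρ → (39,27,-33)
river: ρ → (-33,39,33)
river: ρ → (33,27,-39)
river: ρ → (-39,51,21)
river: ρ → (21,75,-3)
river: ρ → (-3,75,21)
river: ρ → (21,51,-39)
river: ρ → (-39,27,33)
river: ρ → (33,39,-33)
ρ-cycle length = 14 (tail of 1 descent step not counted)

14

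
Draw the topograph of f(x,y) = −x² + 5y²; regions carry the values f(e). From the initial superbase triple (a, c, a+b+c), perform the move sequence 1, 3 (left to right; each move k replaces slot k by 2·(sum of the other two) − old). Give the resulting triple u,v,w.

start (-1,5,4) = (f(1,0),f(0,1),f(1,1))
replace slot 1: 2·(5+4) − (-1) = 19 → (19,5,4)
replace slot 3: 2·(19+5) − 4 = 44 → (19,5,44)

19,5,44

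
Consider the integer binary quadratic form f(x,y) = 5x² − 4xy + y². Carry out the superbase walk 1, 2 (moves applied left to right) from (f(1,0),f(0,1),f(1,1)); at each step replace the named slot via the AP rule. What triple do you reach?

start (5,1,2) = (f(1,0),f(0,1),f(1,1))
replace slot 1: 2·(1+2) − 5 = 1 → (1,1,2)
replace slot 2: 2·(1+2) − 1 = 5 → (1,5,2)

1,5,2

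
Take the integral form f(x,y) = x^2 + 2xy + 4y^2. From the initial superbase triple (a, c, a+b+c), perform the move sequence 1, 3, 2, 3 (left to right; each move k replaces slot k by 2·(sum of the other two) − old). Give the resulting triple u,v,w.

start (1,4,7) = (f(1,0),f(0,1),f(1,1))
replace slot 1: 2·(4+7) − 1 = 21 → (21,4,7)
replace slot 3: 2·(21+4) − 7 = 43 → (21,4,43)
replace slot 2: 2·(21+43) − 4 = 124 → (21,124,43)
replace slot 3: 2·(21+124) − 43 = 247 → (21,124,247)

21,124,247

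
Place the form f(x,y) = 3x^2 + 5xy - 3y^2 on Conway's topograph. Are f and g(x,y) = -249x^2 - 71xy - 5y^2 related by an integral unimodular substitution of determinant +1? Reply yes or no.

D₁ = 61, D₂ = 61
river cycle of f (length 6): (-3, 7, 1), (1, 7, -3), (-3, 5, 3), (3, 7, -1), (-1, 7, 3), (3, 5, -3)
river cycle of g (length 6): (3, 5, -3), (-3, 7, 1), (1, 7, -3), (-3, 5, 3), (3, 7, -1), (-1, 7, 3)
cycles coincide ⇒ equivalent

yes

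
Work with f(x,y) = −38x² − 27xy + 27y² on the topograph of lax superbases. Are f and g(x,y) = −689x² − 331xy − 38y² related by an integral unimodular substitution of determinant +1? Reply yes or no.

D₁ = 4833, D₂ = 4833
river cycle of f (length 56): (27, 27, -38), (-38, 49, 16), (16, 47, -41), (-41, 35, 22), (22, 53, -23), (-23, 39, 36), (36, 33, -26), (-26, 19, 43), (43, 67, -2), (-2, 69, 9), … (46 more)
river cycle of g (length 56): (-38, 27, 27), (27, 27, -38), (-38, 49, 16), (16, 47, -41), (-41, 35, 22), (22, 53, -23), (-23, 39, 36), (36, 33, -26), (-26, 19, 43), (43, 67, -2), … (46 more)
cycles coincide ⇒ equivalent

yes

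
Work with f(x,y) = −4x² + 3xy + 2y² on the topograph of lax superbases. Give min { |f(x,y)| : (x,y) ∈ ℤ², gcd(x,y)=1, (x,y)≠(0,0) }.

river: ρ → (2,5,-2)
river: ρ → (-2,3,4)
river: ρ → (4,5,-1)
river: ρ → (-1,5,4)
river: ρ → (4,3,-2)
river: ρ → (-2,5,2)
river: ρ → (2,3,-4)
river: ρ → (-4,5,1)
river: ρ → (1,5,-4)
river: ρ → (-4,3,2)
closes: descent 0, river 10
min |a| on river = 1

1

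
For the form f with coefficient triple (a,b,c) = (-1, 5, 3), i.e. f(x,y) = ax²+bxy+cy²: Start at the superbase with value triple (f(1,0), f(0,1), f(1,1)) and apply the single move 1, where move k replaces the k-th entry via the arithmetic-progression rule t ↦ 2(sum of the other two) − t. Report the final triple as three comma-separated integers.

start (-1,3,7) = (f(1,0),f(0,1),f(1,1))
replace slot 1: 2·(3+7) − (-1) = 21 → (21,3,7)

21,3,7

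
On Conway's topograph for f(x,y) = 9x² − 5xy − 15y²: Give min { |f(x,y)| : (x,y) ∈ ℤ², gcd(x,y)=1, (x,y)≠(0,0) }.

descent: ρ → (-15,5,9)
descent: ρ → (9,13,-11)  [lands on river]
river: ρ → (-11,9,11)
river: ρ → (11,13,-9)
river: ρ → (-9,23,1)
river: ρ → (1,23,-9)
river: ρ → (-9,13,11)
river: ρ → (11,9,-11)
river: ρ → (-11,13,9)
river: ρ → (9,23,-1)
river: ρ → (-1,23,9)
closes: descent 2, river 10
min |a| on river = 1

1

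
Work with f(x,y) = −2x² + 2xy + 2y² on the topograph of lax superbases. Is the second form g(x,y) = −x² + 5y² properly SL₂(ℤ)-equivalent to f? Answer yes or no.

D₁ = 20, D₂ = 20
river cycle of f (length 2): (2, 2, -2), (-2, 2, 2)
river cycle of g (length 2): (-1, 4, 1), (1, 4, -1)
cycles differ ⇒ inequivalent

no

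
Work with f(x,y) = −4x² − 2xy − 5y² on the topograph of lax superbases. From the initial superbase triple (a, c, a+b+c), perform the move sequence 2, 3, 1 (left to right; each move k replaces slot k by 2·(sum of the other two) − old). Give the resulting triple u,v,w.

start (-4,-5,-11) = (f(1,0),f(0,1),f(1,1))
replace slot 2: 2·((-4)+(-11)) − (-5) = -25 → (-4,-25,-11)
replace slot 3: 2·((-4)+(-25)) − (-11) = -47 → (-4,-25,-47)
replace slot 1: 2·((-25)+(-47)) − (-4) = -140 → (-140,-25,-47)

-140,-25,-47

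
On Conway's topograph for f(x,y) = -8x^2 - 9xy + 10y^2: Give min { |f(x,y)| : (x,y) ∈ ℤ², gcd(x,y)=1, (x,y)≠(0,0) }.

descent: ρ → (10,9,-8)  [lands on river]
river: ρ → (-8,7,11)
river: ρ → (11,15,-4)
river: ρ → (-4,17,7)
river: ρ → (7,11,-10)
river: ρ → (-10,9,8)
river: ρ → (8,7,-11)
river: ρ → (-11,15,4)
river: ρ → (4,17,-7)
river: ρ → (-7,11,10)
closes: descent 1, river 10
min |a| on river = 4

4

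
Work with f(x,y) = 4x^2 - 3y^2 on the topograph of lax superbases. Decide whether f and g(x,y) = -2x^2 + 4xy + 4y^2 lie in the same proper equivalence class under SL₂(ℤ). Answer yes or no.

D₁ = 48, D₂ = 48
river cycle of f (length 2): (-3, 6, 1), (1, 6, -3)
river cycle of g (length 2): (4, 4, -2), (-2, 4, 4)
cycles differ ⇒ inequivalent

no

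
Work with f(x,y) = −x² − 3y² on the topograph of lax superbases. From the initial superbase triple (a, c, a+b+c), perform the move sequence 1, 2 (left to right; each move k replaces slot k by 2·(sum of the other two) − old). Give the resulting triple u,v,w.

start (-1,-3,-4) = (f(1,0),f(0,1),f(1,1))
replace slot 1: 2·((-3)+(-4)) − (-1) = -13 → (-13,-3,-4)
replace slot 2: 2·((-13)+(-4)) − (-3) = -31 → (-13,-31,-4)

-13,-31,-4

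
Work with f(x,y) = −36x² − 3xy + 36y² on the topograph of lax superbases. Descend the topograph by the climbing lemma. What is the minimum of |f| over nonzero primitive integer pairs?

descent: ρ → (36,3,-36)  [lands on river]
river: ρ → (-36,69,3)
river: ρ → (3,69,-36)
river: ρ → (-36,3,36)
river: ρ → (36,69,-3)
river: ρ → (-3,69,36)
closes: descent 1, river 6
min |a| on river = 3

3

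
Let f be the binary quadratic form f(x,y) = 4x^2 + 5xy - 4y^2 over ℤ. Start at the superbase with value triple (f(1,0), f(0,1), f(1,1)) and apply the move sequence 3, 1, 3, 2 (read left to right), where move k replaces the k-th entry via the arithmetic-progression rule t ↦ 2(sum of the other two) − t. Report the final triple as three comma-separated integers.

start (4,-4,5) = (f(1,0),f(0,1),f(1,1))
replace slot 3: 2·(4+(-4)) − 5 = -5 → (4,-4,-5)
replace slot 1: 2·((-4)+(-5)) − 4 = -22 → (-22,-4,-5)
replace slot 3: 2·((-22)+(-4)) − (-5) = -47 → (-22,-4,-47)
replace slot 2: 2·((-22)+(-47)) − (-4) = -134 → (-22,-134,-47)

-22,-134,-47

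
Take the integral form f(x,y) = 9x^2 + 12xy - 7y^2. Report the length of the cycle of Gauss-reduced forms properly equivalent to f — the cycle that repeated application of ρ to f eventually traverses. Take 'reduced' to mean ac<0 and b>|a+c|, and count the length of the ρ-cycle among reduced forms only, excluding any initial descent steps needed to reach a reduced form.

D = 396, ⌊√D⌋ = 19
river: ρ → (-7,16,5)
river: ρ → (5,14,-10)
river: ρ → (-10,6,9)
river: ρ → (9,12,-7)
ρ-cycle length = 4 (tail of 0 descent steps not counted)

4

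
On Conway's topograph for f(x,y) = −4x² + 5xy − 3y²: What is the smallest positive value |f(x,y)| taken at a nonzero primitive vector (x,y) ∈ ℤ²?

translate: b→3 (≡-5 mod 8), so (4,-5,3)→(4,3,2)
flip: (4,3,2)→(2,-3,4)
translate: b→1 (≡-3 mod 4), so (2,-3,4)→(2,1,3)
reduced (well bottom): (2,1,3) with a≤c, −a<b≤a
well minimum |f| = |-2| = 2 (negative-definite)

2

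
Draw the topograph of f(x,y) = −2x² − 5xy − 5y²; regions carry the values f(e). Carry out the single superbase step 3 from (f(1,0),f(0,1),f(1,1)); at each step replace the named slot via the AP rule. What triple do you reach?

start (-2,-5,-12) = (f(1,0),f(0,1),f(1,1))
replace slot 3: 2·((-2)+(-5)) − (-12) = -2 → (-2,-5,-2)

-2,-5,-2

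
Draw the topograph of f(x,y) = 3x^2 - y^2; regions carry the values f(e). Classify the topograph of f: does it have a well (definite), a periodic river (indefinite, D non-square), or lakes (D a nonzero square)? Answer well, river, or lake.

D = b²−4ac = 0² − 4·3·(-1) = 12
D > 0 non-square ⇒ indefinite ⇒ periodic river

river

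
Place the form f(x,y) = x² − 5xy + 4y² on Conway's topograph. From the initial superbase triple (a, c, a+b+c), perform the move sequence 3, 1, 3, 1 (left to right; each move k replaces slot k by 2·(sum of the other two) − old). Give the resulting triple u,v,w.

start (1,4,0) = (f(1,0),f(0,1),f(1,1))
replace slot 3: 2·(1+4) − 0 = 10 → (1,4,10)
replace slot 1: 2·(4+10) − 1 = 27 → (27,4,10)
replace slot 3: 2·(27+4) − 10 = 52 → (27,4,52)
replace slot 1: 2·(4+52) − 27 = 85 → (85,4,52)

85,4,52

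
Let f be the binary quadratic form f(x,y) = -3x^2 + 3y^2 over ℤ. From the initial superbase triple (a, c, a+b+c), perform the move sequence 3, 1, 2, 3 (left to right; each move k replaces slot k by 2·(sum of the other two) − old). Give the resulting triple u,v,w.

start (-3,3,0) = (f(1,0),f(0,1),f(1,1))
replace slot 3: 2·((-3)+3) − 0 = 0 → (-3,3,0)
replace slot 1: 2·(3+0) − (-3) = 9 → (9,3,0)
replace slot 2: 2·(9+0) − 3 = 15 → (9,15,0)
replace slot 3: 2·(9+15) − 0 = 48 → (9,15,48)

9,15,48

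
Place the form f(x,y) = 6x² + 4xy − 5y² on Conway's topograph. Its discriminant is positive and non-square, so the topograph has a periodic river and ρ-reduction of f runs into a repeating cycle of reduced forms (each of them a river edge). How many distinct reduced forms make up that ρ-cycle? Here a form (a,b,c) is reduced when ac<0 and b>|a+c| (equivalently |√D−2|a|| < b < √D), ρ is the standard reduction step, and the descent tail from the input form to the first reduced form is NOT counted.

D = 136, ⌊√D⌋ = 11
river: ρ → (-5,6,5)
river: ρ → (5,4,-6)
river: ρ → (-6,8,3)
river: ρ → (3,10,-3)
river: ρ → (-3,8,6)
river: ρ → (6,4,-5)
ρ-cycle length = 6 (tail of 0 descent steps not counted)

6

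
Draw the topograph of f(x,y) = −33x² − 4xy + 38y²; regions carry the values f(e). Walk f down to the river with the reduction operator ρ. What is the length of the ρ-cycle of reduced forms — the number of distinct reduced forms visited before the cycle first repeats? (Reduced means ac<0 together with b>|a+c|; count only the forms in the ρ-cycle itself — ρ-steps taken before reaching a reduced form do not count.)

D = 5032, ⌊√D⌋ = 70
descent: ρ → (38,4,-33)
descent: ρ → (-33,62,9)  [lands on river]
river: ρ → (9,64,-26)
river: ρ → (-26,40,33)
river: ρ → (33,26,-33)
river: ρ → (-33,40,26)
river: ρ → (26,64,-9)
river: ρ → (-9,62,33)
river: ρ → (33,70,-1)
river: ρ → (-1,70,33)
river: ρ → (33,62,-9)
river: ρ → (-9,64,26)
river: ρ → (26,40,-33)
river: ρ → (-33,26,33)
river: ρ → (33,40,-26)
river: ρ → (-26,64,9)
river: ρ → (9,62,-33)
river: ρ → (-33,70,1)
river: ρ → (1,70,-33)
ρ-cycle length = 18 (tail of 2 descent steps not counted)

18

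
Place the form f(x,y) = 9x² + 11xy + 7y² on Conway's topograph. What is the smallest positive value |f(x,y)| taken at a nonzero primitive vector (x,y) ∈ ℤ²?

translate: b→-7 (≡11 mod 18), so (9,11,7)→(9,-7,5)
flip: (9,-7,5)→(5,7,9)
translate: b→-3 (≡7 mod 10), so (5,7,9)→(5,-3,7)
reduced (well bottom): (5,-3,7) with a≤c, −a<b≤a
well minimum = a = 5

5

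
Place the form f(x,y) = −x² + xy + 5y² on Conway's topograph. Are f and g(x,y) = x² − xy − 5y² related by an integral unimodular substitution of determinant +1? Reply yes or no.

D₁ = 21, D₂ = 21
river cycle of f (length 2): (-1, 3, 3), (3, 3, -1)
river cycle of g (length 2): (1, 3, -3), (-3, 3, 1)
cycles differ ⇒ inequivalent

no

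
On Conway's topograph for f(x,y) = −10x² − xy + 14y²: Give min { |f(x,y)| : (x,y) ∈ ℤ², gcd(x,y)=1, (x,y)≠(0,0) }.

descent: ρ → (14,1,-10)
descent: ρ → (-10,19,5)  [lands on river]
river: ρ → (5,21,-6)
river: ρ → (-6,15,14)
river: ρ → (14,13,-7)
river: ρ → (-7,15,12)
river: ρ → (12,9,-10)
river: ρ → (-10,11,11)
river: ρ → (11,11,-10)
river: ρ → (-10,9,12)
river: ρ → (12,15,-7)
river: ρ → (-7,13,14)
river: ρ → (14,15,-6)
river: ρ → (-6,21,5)
river: ρ → (5,19,-10)
river: ρ → (-10,21,3)
river: ρ → (3,21,-10)
closes: descent 2, river 16
min |a| on river = 3

3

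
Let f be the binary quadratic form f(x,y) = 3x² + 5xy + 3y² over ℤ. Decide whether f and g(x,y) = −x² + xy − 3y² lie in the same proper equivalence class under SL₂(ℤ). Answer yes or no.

D₁ = -11, D₂ = -11
f: translate: b→-1 (≡5 mod 6), so (3,5,3)→(3,-1,1)
f: flip: (3,-1,1)→(1,1,3)
f: reduced (well bottom): (1,1,3) with a≤c, −a<b≤a
g is negative-definite; reduce −g:
−g: translate: b→1 (≡-1 mod 2), so (1,-1,3)→(1,1,3)
−g: reduced (well bottom): (1,1,3) with a≤c, −a<b≤a
flip sign back: reduced form of g is (-1,-1,-3)
reduced forms (1, 1, 3) vs (-1, -1, -3) ⇒ inequivalent

no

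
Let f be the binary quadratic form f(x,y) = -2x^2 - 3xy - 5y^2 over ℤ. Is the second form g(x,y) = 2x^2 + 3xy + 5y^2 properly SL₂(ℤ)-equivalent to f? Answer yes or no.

D₁ = -31, D₂ = -31
f is negative-definite; reduce −f:
−f: translate: b→-1 (≡3 mod 4), so (2,3,5)→(2,-1,4)
−f: reduced (well bottom): (2,-1,4) with a≤c, −a<b≤a
flip sign back: reduced form of f is (-2,1,-4)
g: translate: b→-1 (≡3 mod 4), so (2,3,5)→(2,-1,4)
g: reduced (well bottom): (2,-1,4) with a≤c, −a<b≤a
reduced forms (-2, 1, -4) vs (2, -1, 4) ⇒ inequivalent

no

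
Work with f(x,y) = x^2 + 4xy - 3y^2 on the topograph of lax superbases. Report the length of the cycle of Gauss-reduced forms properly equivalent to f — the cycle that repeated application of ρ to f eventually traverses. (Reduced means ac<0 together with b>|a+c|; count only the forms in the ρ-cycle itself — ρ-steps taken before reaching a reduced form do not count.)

D = 28, ⌊√D⌋ = 5
river: ρ → (-3,2,2)
river: ρ → (2,2,-3)
river: ρ → (-3,4,1)
river: ρ → (1,4,-3)
ρ-cycle length = 4 (tail of 0 descent steps not counted)

4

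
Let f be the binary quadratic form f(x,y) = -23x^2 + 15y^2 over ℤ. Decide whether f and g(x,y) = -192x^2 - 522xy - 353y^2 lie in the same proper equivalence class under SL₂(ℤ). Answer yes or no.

D₁ = 1380, D₂ = 1380
river cycle of f (length 6): (15, 30, -8), (-8, 34, 7), (7, 36, -3), (-3, 36, 7), (7, 34, -8), (-8, 30, 15)
river cycle of g (length 6): (15, 30, -8), (-8, 34, 7), (7, 36, -3), (-3, 36, 7), (7, 34, -8), (-8, 30, 15)
cycles coincide ⇒ equivalent

yes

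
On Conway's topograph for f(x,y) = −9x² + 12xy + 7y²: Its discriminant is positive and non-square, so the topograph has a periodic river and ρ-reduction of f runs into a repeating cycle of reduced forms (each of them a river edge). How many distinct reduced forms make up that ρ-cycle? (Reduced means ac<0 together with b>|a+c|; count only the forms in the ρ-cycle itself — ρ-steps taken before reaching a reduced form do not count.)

D = 396, ⌊√D⌋ = 19
river: ρ → (7,16,-5)
river: ρ → (-5,14,10)
river: ρ → (10,6,-9)
river: ρ → (-9,12,7)
ρ-cycle length = 4 (tail of 0 descent steps not counted)

4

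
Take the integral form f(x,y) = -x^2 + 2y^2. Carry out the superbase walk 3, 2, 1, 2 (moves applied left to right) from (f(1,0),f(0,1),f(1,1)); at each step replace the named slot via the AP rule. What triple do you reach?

start (-1,2,1) = (f(1,0),f(0,1),f(1,1))
replace slot 3: 2·((-1)+2) − 1 = 1 → (-1,2,1)
replace slot 2: 2·((-1)+1) − 2 = -2 → (-1,-2,1)
replace slot 1: 2·((-2)+1) − (-1) = -1 → (-1,-2,1)
replace slot 2: 2·((-1)+1) − (-2) = 2 → (-1,2,1)

-1,2,1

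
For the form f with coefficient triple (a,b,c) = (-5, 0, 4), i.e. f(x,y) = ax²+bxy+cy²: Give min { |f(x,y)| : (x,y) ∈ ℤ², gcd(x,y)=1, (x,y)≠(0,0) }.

descent: ρ → (4,8,-1)  [lands on river]
river: ρ → (-1,8,4)
closes: descent 1, river 2
min |a| on river = 1

1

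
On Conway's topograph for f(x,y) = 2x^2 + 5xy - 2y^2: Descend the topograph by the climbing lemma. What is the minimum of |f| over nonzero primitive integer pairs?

river: ρ → (-2,3,4)
river: ρ → (4,5,-1)
river: ρ → (-1,5,4)
river: ρ → (4,3,-2)
river: ρ → (-2,5,2)
river: ρ → (2,3,-4)
river: ρ → (-4,5,1)
river: ρ → (1,5,-4)
river: ρ → (-4,3,2)
river: ρ → (2,5,-2)
closes: descent 0, river 10
min |a| on river = 1

1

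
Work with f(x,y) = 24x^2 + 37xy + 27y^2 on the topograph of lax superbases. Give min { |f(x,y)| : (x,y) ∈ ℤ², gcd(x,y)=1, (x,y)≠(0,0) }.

translate: b→-11 (≡37 mod 48), so (24,37,27)→(24,-11,14)
flip: (24,-11,14)→(14,11,24)
reduced (well bottom): (14,11,24) with a≤c, −a<b≤a
well minimum = a = 14

14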